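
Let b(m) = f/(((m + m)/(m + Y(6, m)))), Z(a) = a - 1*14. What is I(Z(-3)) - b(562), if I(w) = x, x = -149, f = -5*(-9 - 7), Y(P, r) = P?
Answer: -53229/281 ≈ -189.43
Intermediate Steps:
Z(a) = -14 + a (Z(a) = a - 14 = -14 + a)
f = 80 (f = -5*(-16) = 80)
b(m) = 40*(6 + m)/m (b(m) = 80/(((m + m)/(m + 6))) = 80/(((2*m)/(6 + m))) = 80/((2*m/(6 + m))) = 80*((6 + m)/(2*m)) = 40*(6 + m)/m)
I(w) = -149
I(Z(-3)) - b(562) = -149 - (40 + 240/562) = -149 - (40 + 240*(1/562)) = -149 - (40 + 120/281) = -149 - 1*11360/281 = -149 - 11360/281 = -53229/281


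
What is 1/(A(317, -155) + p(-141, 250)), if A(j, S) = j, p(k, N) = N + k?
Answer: 1/426 ≈ 0.0023474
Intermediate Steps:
1/(A(317, -155) + p(-141, 250)) = 1/(317 + (250 - 141)) = 1/(317 + 109) = 1/426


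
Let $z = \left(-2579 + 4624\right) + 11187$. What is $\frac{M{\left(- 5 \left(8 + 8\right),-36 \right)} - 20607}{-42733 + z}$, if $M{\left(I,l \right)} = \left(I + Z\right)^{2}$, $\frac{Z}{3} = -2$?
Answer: $\frac{13211}{29501} \approx 0.44782$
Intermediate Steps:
$Z = -6$ ($Z = 3 \left(-2\right) = -6$)
$M{\left(I,l \right)} = \left(-6 + I\right)^{2}$ ($M{\left(I,l \right)} = \left(I - 6\right)^{2} = \left(-6 + I\right)^{2}$)
$z = 13232$ ($z = 2045 + 11187 = 13232$)
$\frac{M{\left(- 5 \left(8 + 8\right),-36 \right)} - 20607}{-42733 + z} = \frac{\left(-6 - 5 \left(8 + 8\right)\right)^{2} - 20607}{-42733 + 13232} = \frac{\left(-6 - 80\right)^{2} - 20607}{-29501} = \left(\left(-6 - 80\right)^{2} - 20607\right) \left(- \frac{1}{29501}\right) = \left(\left(-86\right)^{2} - 20607\right) \left(- \frac{1}{29501}\right) = \left(7396 - 20607\right) \left(- \frac{1}{29501}\right) = \left(-13211\right) \left(- \frac{1}{29501}\right) = \frac{13211}{29501}$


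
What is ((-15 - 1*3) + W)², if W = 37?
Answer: 361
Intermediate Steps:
((-15 - 1*3) + W)² = ((-15 - 1*3) + 37)² = ((-15 - 3) + 37)² = (-18 + 37)² = 19² = 361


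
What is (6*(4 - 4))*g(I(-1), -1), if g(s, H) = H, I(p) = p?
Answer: 0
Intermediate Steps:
(6*(4 - 4))*g(I(-1), -1) = (6*(4 - 4))*(-1) = (6*0)*(-1) = 0*(-1) = 0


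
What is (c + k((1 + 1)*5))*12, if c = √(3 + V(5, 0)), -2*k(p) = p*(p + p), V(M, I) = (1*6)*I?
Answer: -1200 + 12*√3 ≈ -1179.2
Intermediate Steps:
V(M, I) = 6*I
k(p) = -p² (k(p) = -p*(p + p)/2 = -p*2*p/2 = -p²)
c = √3 (c = √(3 + 6*0) = √(3 + 0) = √3 ≈ 1.7320)
(c + k((1 + 1)*5))*12 = (√3 - ((1 + 1)*5)²)*12 = (√3 - (2*5)²)*12 = (√3 - 1*10²)*12 = (√3 - 1*100)*12 = (√3 - 100)*12 = (-100 + √3)*12 = -1200 + 12*√3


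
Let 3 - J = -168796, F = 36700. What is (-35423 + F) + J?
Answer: 170076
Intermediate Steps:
J = 168799 (J = 3 - 1*(-168796) = 3 + 168796 = 168799)
(-35423 + F) + J = (-35423 + 36700) + 168799 = 1277 + 168799 = 170076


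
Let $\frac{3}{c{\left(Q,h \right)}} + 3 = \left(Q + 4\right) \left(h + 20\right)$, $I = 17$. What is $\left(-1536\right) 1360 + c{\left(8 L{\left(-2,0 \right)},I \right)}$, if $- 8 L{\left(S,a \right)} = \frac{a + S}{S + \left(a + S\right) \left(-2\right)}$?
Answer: $- \frac{380190717}{182} \approx -2.089 \cdot 10^{6}$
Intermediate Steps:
$L{\left(S,a \right)} = - \frac{S + a}{8 \left(- S - 2 a\right)}$ ($L{\left(S,a \right)} = - \frac{\left(a + S\right) \frac{1}{S + \left(a + S\right) \left(-2\right)}}{8} = - \frac{\left(S + a\right) \frac{1}{S + \left(S + a\right) \left(-2\right)}}{8} = - \frac{\left(S + a\right) \frac{1}{S - \left(2 S + 2 a\right)}}{8} = - \frac{\left(S + a\right) \frac{1}{- S - 2 a}}{8} = - \frac{\frac{1}{- S - 2 a} \left(S + a\right)}{8} = - \frac{S + a}{8 \left(- S - 2 a\right)}$)
$c{\left(Q,h \right)} = \frac{3}{-3 + \left(4 + Q\right) \left(20 + h\right)}$ ($c{\left(Q,h \right)} = \frac{3}{-3 + \left(Q + 4\right) \left(h + 20\right)} = \frac{3}{-3 + \left(4 + Q\right) \left(20 + h\right)}$)
$\left(-1536\right) 1360 + c{\left(8 L{\left(-2,0 \right)},I \right)} = \left(-1536\right) 1360 + \frac{3}{77 + 4 \cdot 17 + 20 \cdot 8 \frac{-2 + 0}{8 \left(-2 + 2 \cdot 0\right)} + 8 \frac{-2 + 0}{8 \left(-2 + 2 \cdot 0\right)} 17} = -2088960 + \frac{3}{77 + 68 + 20 \cdot 8 \cdot \frac{1}{8} \frac{1}{-2 + 0} \left(-2\right) + 8 \cdot \frac{1}{8} \frac{1}{-2 + 0} \left(-2\right) 17} = -2088960 + \frac{3}{77 + 68 + 20 \cdot 8 \cdot \frac{1}{8} \frac{1}{-2} \left(-2\right) + 8 \cdot \frac{1}{8} \frac{1}{-2} \left(-2\right) 17} = -2088960 + \frac{3}{77 + 68 + 20 \cdot 8 \cdot \frac{1}{8} \left(- \frac{1}{2}\right) \left(-2\right) + 8 \cdot \frac{1}{8} \left(- \frac{1}{2}\right) \left(-2\right) 17} = -2088960 + \frac{3}{77 + 68 + 20 \cdot 8 \cdot \frac{1}{8} + 8 \cdot \frac{1}{8} \cdot 17} = -2088960 + \frac{3}{77 + 68 + 20 \cdot 1 + 1 \cdot 17} = -2088960 + \frac{3}{77 + 68 + 20 + 17} = -2088960 + \frac{3}{182} = - \frac{380190717}{182}$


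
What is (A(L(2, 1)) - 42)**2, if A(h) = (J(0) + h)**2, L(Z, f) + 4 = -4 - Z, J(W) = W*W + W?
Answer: 3364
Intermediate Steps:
J(W) = W + W**2 (J(W) = W**2 + W = W + W**2)
L(Z, f) = -8 - Z (L(Z, f) = -4 + (-4 - Z) = -8 - Z)
A(h) = h**2 (A(h) = (0*(1 + 0) + h)**2 = (0*1 + h)**2 = (0 + h)**2 = h**2)
(A(L(2, 1)) - 42)**2 = ((-8 - 1*2)**2 - 42)**2 = ((-8 - 2)**2 - 42)**2 = ((-10)**2 - 42)**2 = (100 - 42)**2 = 58**2 = 3364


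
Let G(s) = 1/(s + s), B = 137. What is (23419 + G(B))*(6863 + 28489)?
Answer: 113423480532/137 ≈ 8.2791e+8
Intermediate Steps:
G(s) = 1/(2*s)
(23419 + G(B))*(6863 + 28489) = (23419 + (½)/137)*(6863 + 28489) = (23419 + (½)*(1/137))*35352 = (23419 + 1/274)*35352 = (6416807/274)*35352 = 113423480532/137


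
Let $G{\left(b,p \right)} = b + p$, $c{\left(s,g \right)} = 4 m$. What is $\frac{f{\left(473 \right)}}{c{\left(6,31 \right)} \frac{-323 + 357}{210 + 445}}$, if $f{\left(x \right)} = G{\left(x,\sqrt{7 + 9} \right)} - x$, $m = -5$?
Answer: $- \frac{131}{34} \approx -3.8529$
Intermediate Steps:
$c{\left(s,g \right)} = -20$ ($c{\left(s,g \right)} = 4 \left(-5\right) = -20$)
$f{\left(x \right)} = 4$ ($f{\left(x \right)} = \left(x + \sqrt{7 + 9}\right) - x = \left(x + \sqrt{16}\right) - x = \left(x + 4\right) - x = \left(4 + x\right) - x = 4$)
$\frac{f{\left(473 \right)}}{c{\left(6,31 \right)} \frac{-323 + 357}{210 + 445}} = \frac{4}{\left(-20\right) \frac{-323 + 357}{210 + 445}} = \frac{4}{\left(-20\right) \frac{34}{655}} = \frac{4}{- \frac{136}{131}} = 4 \left(- \frac{131}{136}\right) = - \frac{131}{34}$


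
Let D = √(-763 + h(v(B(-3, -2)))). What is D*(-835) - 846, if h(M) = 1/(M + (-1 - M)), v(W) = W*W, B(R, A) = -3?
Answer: -846 - 1670*I*√191 ≈ -846.0 - 23080.0*I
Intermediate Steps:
v(W) = W²
h(M) = -1 (h(M) = 1/(-1) = -1)
D = 2*I*√191 (D = √(-763 - 1) = √(-764) = 2*I*√191 ≈ 27.641*I)
D*(-835) - 846 = (2*I*√191)*(-835) - 846 = -1670*I*√191 - 846 = -846 - 1670*I*√191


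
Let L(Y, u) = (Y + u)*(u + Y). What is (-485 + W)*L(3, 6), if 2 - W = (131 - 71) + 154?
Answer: -56457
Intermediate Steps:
L(Y, u) = (Y + u)**2 (L(Y, u) = (Y + u)*(Y + u) = (Y + u)**2)
W = -212 (W = 2 - ((131 - 71) + 154) = 2 - (60 + 154) = 2 - 1*214 = 2 - 214 = -212)
(-485 + W)*L(3, 6) = (-485 - 212)*(3 + 6)**2 = -697*9**2 = -697*81 = -56457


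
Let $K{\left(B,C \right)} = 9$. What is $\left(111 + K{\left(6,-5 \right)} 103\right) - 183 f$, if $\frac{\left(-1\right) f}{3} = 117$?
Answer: $65271$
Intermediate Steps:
$f = -351$ ($f = \left(-3\right) 117 = -351$)
$\left(111 + K{\left(6,-5 \right)} 103\right) - 183 f = \left(111 + 9 \cdot 103\right) - 183 \left(-351\right) = \left(111 + 927\right) - -64233 = 1038 + 64233 = 65271$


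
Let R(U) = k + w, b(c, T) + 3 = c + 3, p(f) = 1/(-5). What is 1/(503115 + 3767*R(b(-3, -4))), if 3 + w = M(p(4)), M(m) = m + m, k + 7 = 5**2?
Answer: 5/2790566 ≈ 1.7918e-6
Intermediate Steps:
p(f) = -1/5
k = 18 (k = -7 + 5**2 = -7 + 25 = 18)
b(c, T) = c (b(c, T) = -3 + (c + 3) = -3 + (3 + c) = c)
M(m) = 2*m
w = -17/5 (w = -3 + 2*(-1/5) = -3 - 2/5 = -17/5 ≈ -3.4000)
R(U) = 73/5 (R(U) = 18 - 17/5 = 73/5)
1/(503115 + 3767*R(b(-3, -4))) = 1/(503115 + 3767*(73/5)) = 1/(503115 + 274991/5) = 1/(2790566/5) = 5/2790566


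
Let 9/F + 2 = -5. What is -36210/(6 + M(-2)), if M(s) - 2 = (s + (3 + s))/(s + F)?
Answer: -832830/191 ≈ -4360.4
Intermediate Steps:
F = -9/7 (F = 9/(-2 - 5) = 9/(-7) = 9*(-1/7) = -9/7 ≈ -1.2857)
M(s) = 2 + (3 + 2*s)/(-9/7 + s) (M(s) = 2 + (s + (3 + s))/(s - 9/7) = 2 + (3 + 2*s)/(-9/7 + s))
-36210/(6 + M(-2)) = -36210/(6 + (3 + 28*(-2))/(-9 + 7*(-2))) = -36210/(6 + (3 - 56)/(-9 - 14)) = -36210/(6 - 53/(-23)) = -36210/(6 - 1/23*(-53)) = -36210/(6 + 53/23) = -36210/(191/23) = (23/191)*(-36210) = -832830/191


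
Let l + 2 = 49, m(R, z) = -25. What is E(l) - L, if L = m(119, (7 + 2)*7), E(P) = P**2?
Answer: 2234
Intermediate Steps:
l = 47 (l = -2 + 49 = 47)
L = -25
E(l) - L = 47**2 - 1*(-25) = 2209 + 25 = 2234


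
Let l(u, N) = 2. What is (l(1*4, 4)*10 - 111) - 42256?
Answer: -42347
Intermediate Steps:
(l(1*4, 4)*10 - 111) - 42256 = (2*10 - 111) - 42256 = (20 - 111) - 42256 = -91 - 42256 = -42347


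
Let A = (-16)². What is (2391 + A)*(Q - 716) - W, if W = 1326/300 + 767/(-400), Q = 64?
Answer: -690338601/400 ≈ -1.7258e+6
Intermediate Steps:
A = 256
W = 1001/400 (W = 1326*(1/300) + 767*(-1/400) = 221/50 - 767/400 = 1001/400 ≈ 2.5025)
(2391 + A)*(Q - 716) - W = (2391 + 256)*(64 - 716) - 1*1001/400 = 2647*(-652) - 1001/400 = -1725844 - 1001/400 = -690338601/400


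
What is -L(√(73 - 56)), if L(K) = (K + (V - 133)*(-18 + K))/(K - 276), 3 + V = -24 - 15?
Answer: 866442/76159 - 44874*√17/76159 ≈ 8.9474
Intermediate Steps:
V = -42 (V = -3 + (-24 - 15) = -3 - 39 = -42)
L(K) = (3150 - 174*K)/(-276 + K) (L(K) = (K + (-42 - 133)*(-18 + K))/(K - 276) = (K - 175*(-18 + K))/(-276 + K) = (K + (3150 - 175*K))/(-276 + K) = (3150 - 174*K)/(-276 + K))
-L(√(73 - 56)) = -6*(525 - 29*√(73 - 56))/(-276 + √(73 - 56)) = -6*(525 - 29*√17)/(-276 + √17)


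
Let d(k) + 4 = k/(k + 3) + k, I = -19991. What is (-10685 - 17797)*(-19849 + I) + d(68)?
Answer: 80565329092/71 ≈ 1.1347e+9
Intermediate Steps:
d(k) = -4 + k + k/(3 + k) (d(k) = -4 + (k/(k + 3) + k) = -4 + (k/(3 + k) + k) = -4 + (k + k/(3 + k)) = -4 + k + k/(3 + k))
(-10685 - 17797)*(-19849 + I) + d(68) = (-10685 - 17797)*(-19849 - 19991) + (-12 + 68²)/(3 + 68) = -28482*(-39840) + (-12 + 4624)/71 = 1134722880 + (1/71)*4612 = 1134722880 + 4612/71 = 80565329092/71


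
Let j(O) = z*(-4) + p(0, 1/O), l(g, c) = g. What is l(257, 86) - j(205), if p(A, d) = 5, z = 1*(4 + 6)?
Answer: 292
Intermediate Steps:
z = 10 (z = 1*10 = 10)
j(O) = -35 (j(O) = 10*(-4) + 5 = -40 + 5 = -35)
l(257, 86) - j(205) = 257 - 1*(-35) = 257 + 35 = 292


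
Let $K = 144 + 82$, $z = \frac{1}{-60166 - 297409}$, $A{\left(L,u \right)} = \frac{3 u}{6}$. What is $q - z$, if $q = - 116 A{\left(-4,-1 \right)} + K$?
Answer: $\frac{101551301}{357575} \approx 284.0$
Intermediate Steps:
$A{\left(L,u \right)} = \frac{u}{2}$ ($A{\left(L,u \right)} = 3 u \frac{1}{6} = \frac{u}{2}$)
$z = - \frac{1}{357575}$ ($z = \frac{1}{-357575} = - \frac{1}{357575} \approx -2.7966 \cdot 10^{-6}$)
$K = 226$
$q = 284$ ($q = - 116 \cdot \frac{1}{2} \left(-1\right) + 226 = \left(-116\right) \left(- \frac{1}{2}\right) + 226 = 58 + 226 = 284$)
$q - z = 284 - - \frac{1}{357575} = 284 + \frac{1}{357575} = \frac{101551301}{357575}$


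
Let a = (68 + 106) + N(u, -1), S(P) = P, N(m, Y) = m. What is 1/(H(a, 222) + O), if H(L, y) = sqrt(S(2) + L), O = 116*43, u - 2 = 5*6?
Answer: 1247/6219984 - sqrt(13)/6219984 ≈ 0.00019990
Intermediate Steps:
u = 32 (u = 2 + 5*6 = 2 + 30 = 32)
a = 206 (a = (68 + 106) + 32 = 174 + 32 = 206)
O = 4988
H(L, y) = sqrt(2 + L)
1/(H(a, 222) + O) = 1/(sqrt(2 + 206) + 4988) = 1/(sqrt(208) + 4988) = 1/(4*sqrt(13) + 4988) = 1/(4988 + 4*sqrt(13))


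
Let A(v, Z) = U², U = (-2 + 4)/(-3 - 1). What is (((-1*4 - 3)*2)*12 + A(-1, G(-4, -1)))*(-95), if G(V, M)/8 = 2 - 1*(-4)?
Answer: 63745/4 ≈ 15936.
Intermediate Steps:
G(V, M) = 48 (G(V, M) = 8*(2 - 1*(-4)) = 8*(2 + 4) = 8*6 = 48)
U = -½ (U = 2/(-4) = 2*(-¼) = -½ ≈ -0.50000)
A(v, Z) = ¼ (A(v, Z) = (-½)² = ¼)
(((-1*4 - 3)*2)*12 + A(-1, G(-4, -1)))*(-95) = (((-1*4 - 3)*2)*12 + ¼)*(-95) = (((-4 - 3)*2)*12 + ¼)*(-95) = (-7*2*12 + ¼)*(-95) = (-14*12 + ¼)*(-95) = (-168 + ¼)*(-95) = -671/4*(-95) = 63745/4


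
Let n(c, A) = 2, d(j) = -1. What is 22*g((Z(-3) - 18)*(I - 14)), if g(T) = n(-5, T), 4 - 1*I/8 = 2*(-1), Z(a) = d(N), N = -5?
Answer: 44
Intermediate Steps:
Z(a) = -1
I = 48 (I = 32 - 16*(-1) = 32 - 8*(-2) = 32 + 16 = 48)
g(T) = 2
22*g((Z(-3) - 18)*(I - 14)) = 22*2 = 44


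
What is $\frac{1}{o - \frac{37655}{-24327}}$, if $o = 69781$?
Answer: $\frac{1431}{99858826} \approx 1.433 \cdot 10^{-5}$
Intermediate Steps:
$\frac{1}{o - \frac{37655}{-24327}} = \frac{1}{69781 - \frac{37655}{-24327}} = \frac{1}{69781 - - \frac{2215}{1431}} = \frac{1}{69781 + \frac{2215}{1431}} = \frac{1}{\frac{99858826}{1431}} = \frac{1431}{99858826}$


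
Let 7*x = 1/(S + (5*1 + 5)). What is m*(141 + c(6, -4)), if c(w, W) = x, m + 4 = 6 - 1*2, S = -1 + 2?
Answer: 0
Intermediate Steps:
S = 1
m = 0 (m = -4 + (6 - 1*2) = -4 + (6 - 2) = -4 + 4 = 0)
x = 1/77 (x = 1/(7*(1 + (5*1 + 5))) = 1/(7*(1 + (5 + 5))) = 1/(7*(1 + 10)) = (⅐)/11 = (⅐)*(1/11) = 1/77 ≈ 0.012987)
c(w, W) = 1/77
m*(141 + c(6, -4)) = 0*(141 + 1/77) = 0*(10858/77) = 0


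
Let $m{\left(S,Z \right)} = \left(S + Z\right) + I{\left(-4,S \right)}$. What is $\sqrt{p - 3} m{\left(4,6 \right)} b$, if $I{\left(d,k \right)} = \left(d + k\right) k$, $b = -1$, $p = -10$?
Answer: $- 10 i \sqrt{13} \approx - 36.056 i$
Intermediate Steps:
$I{\left(d,k \right)} = k \left(d + k\right)$
$m{\left(S,Z \right)} = S + Z + S \left(-4 + S\right)$ ($m{\left(S,Z \right)} = \left(S + Z\right) + S \left(-4 + S\right) = S + Z + S \left(-4 + S\right)$)
$\sqrt{p - 3} m{\left(4,6 \right)} b = \sqrt{-10 - 3} \left(4 + 6 + 4 \left(-4 + 4\right)\right) \left(-1\right) = \sqrt{-13} \left(4 + 6 + 4 \cdot 0\right) \left(-1\right) = i \sqrt{13} \left(4 + 6 + 0\right) \left(-1\right) = i \sqrt{13} \cdot 10 \left(-1\right) = 10 i \sqrt{13} \left(-1\right) = - 10 i \sqrt{13}$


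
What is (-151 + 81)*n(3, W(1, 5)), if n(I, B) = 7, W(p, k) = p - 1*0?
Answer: -490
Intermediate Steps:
W(p, k) = p (W(p, k) = p + 0 = p)
(-151 + 81)*n(3, W(1, 5)) = (-151 + 81)*7 = -70*7 = -490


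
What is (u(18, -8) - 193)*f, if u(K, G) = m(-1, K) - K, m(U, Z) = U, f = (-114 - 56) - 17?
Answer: 39644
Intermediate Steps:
f = -187 (f = -170 - 17 = -187)
u(K, G) = -1 - K
(u(18, -8) - 193)*f = ((-1 - 1*18) - 193)*(-187) = ((-1 - 18) - 193)*(-187) = (-19 - 193)*(-187) = -212*(-187) = 39644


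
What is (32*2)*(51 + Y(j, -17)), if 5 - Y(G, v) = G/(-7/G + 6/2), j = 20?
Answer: 164352/53 ≈ 3101.0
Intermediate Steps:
Y(G, v) = 5 - G/(3 - 7/G) (Y(G, v) = 5 - G/(-7/G + 6/2) = 5 - G/(-7/G + 6*(1/2)) = 5 - G/(-7/G + 3) = 5 - G/(3 - 7/G))
(32*2)*(51 + Y(j, -17)) = (32*2)*(51 + (-35 - 1*20**2 + 15*20)/(-7 + 3*20)) = 64*(51 + (-35 - 1*400 + 300)/(-7 + 60)) = 64*(51 + (-35 - 400 + 300)/53) = 64*(51 + (1/53)*(-135)) = 64*(51 - 135/53) = 64*(2568/53) = 164352/53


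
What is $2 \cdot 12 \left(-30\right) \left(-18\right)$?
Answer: $12960$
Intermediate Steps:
$2 \cdot 12 \left(-30\right) \left(-18\right) = 24 \left(-30\right) \left(-18\right) = \left(-720\right) \left(-18\right) = 12960$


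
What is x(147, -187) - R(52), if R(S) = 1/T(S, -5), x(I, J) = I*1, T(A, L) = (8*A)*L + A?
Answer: 298117/2028 ≈ 147.00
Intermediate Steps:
T(A, L) = A + 8*A*L (T(A, L) = 8*A*L + A = A + 8*A*L)
x(I, J) = I
R(S) = -1/(39*S) (R(S) = 1/(S*(1 + 8*(-5))) = 1/(S*(1 - 40)) = 1/(S*(-39)) = 1/(-39*S) = -1/(39*S))
x(147, -187) - R(52) = 147 - (-1)/(39*52) = 147 - 1*(-1/2028) = 147 + 1/2028 = 298117/2028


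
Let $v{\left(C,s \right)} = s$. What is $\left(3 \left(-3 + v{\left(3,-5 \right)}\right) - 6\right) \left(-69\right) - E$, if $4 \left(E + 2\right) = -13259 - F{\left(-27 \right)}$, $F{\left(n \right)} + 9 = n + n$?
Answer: $5371$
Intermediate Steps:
$F{\left(n \right)} = -9 + 2 n$ ($F{\left(n \right)} = -9 + \left(n + n\right) = -9 + 2 n$)
$E = -3301$ ($E = -2 + \frac{-13259 - \left(-9 + 2 \left(-27\right)\right)}{4} = -2 + \frac{-13259 - \left(-9 - 54\right)}{4} = -2 + \frac{-13259 - -63}{4} = -2 + \frac{-13259 + 63}{4} = -2 + \frac{1}{4} \left(-13196\right) = -2 - 3299 = -3301$)
$\left(3 \left(-3 + v{\left(3,-5 \right)}\right) - 6\right) \left(-69\right) - E = \left(3 \left(-3 - 5\right) - 6\right) \left(-69\right) - -3301 = \left(3 \left(-8\right) - 6\right) \left(-69\right) + 3301 = \left(-24 - 6\right) \left(-69\right) + 3301 = \left(-30\right) \left(-69\right) + 3301 = 2070 + 3301 = 5371$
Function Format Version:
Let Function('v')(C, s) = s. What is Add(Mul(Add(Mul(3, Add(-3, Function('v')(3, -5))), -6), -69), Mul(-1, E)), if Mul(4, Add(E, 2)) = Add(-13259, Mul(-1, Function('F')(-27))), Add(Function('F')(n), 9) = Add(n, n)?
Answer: 5371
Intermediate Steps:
Function('F')(n) = Add(-9, Mul(2, n)) (Function('F')(n) = Add(-9, Add(n, n)) = Add(-9, Mul(2, n)))
E = -3301 (E = Add(-2, Mul(Rational(1, 4), Add(-13259, Mul(-1, Add(-9, Mul(2, -27)))))) = Add(-2, Mul(Rational(1, 4), Add(-13259, Mul(-1, Add(-9, -54))))) = Add(-2, Mul(Rational(1, 4), Add(-13259, Mul(-1, -63)))) = Add(-2, Mul(Rational(1, 4), Add(-13259, 63))) = Add(-2, Mul(Rational(1, 4), -13196)) = Add(-2, -3299) = -3301)
Add(Mul(Add(Mul(3, Add(-3, Function('v')(3, -5))), -6), -69), Mul(-1, E)) = Add(Mul(Add(Mul(3, Add(-3, -5)), -6), -69), Mul(-1, -3301)) = Add(Mul(Add(Mul(3, -8), -6), -69), 3301) = Add(Mul(Add(-24, -6), -69), 3301) = Add(Mul(-30, -69), 3301) = Add(2070, 3301) = 5371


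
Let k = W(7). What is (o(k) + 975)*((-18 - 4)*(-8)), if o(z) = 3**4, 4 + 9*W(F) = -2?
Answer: 185856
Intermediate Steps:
W(F) = -2/3 (W(F) = -4/9 + (1/9)*(-2) = -4/9 - 2/9 = -2/3)
k = -2/3 ≈ -0.66667
o(z) = 81
(o(k) + 975)*((-18 - 4)*(-8)) = (81 + 975)*((-18 - 4)*(-8)) = 1056*(-22*(-8)) = 1056*176 = 185856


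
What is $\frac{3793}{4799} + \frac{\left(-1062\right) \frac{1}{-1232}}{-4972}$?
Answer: $\frac{11614470067}{14698146848} \approx 0.7902$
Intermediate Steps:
$\frac{3793}{4799} + \frac{\left(-1062\right) \frac{1}{-1232}}{-4972} = 3793 \cdot \frac{1}{4799} + \left(-1062\right) \left(- \frac{1}{1232}\right) \left(- \frac{1}{4972}\right) = \frac{3793}{4799} + \frac{531}{616} \left(- \frac{1}{4972}\right) = \frac{3793}{4799} - \frac{531}{3062752} = \frac{11614470067}{14698146848}$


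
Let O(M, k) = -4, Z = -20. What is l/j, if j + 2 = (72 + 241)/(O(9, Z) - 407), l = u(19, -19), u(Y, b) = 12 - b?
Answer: -12741/1135 ≈ -11.226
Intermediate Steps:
l = 31 (l = 12 - 1*(-19) = 12 + 19 = 31)
j = -1135/411 (j = -2 + (72 + 241)/(-4 - 407) = -2 + 313/(-411) = -2 + 313*(-1/411) = -2 - 313/411 = -1135/411 ≈ -2.7616)
l/j = 31/(-1135/411) = 31*(-411/1135) = -12741/1135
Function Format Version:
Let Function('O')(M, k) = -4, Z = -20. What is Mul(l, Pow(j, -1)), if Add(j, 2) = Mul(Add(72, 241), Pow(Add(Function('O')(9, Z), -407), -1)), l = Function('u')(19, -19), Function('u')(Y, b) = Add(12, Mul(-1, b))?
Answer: Rational(-12741, 1135) ≈ -11.226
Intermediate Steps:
l = 31 (l = Add(12, Mul(-1, -19)) = Add(12, 19) = 31)
j = Rational(-1135, 411) (j = Add(-2, Mul(Add(72, 241), Pow(Add(-4, -407), -1))) = Add(-2, Mul(313, Pow(-411, -1))) = Add(-2, Mul(313, Rational(-1, 411))) = Add(-2, Rational(-313, 411)) = Rational(-1135, 411) ≈ -2.7616)
Mul(l, Pow(j, -1)) = Mul(31, Pow(Rational(-1135, 411), -1)) = Mul(31, Rational(-411, 1135)) = Rational(-12741, 1135)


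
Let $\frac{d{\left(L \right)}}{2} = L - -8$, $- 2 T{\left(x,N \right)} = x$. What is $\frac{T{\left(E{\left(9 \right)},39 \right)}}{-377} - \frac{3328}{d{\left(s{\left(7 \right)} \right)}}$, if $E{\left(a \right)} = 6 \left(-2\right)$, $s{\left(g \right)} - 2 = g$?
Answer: $- \frac{627430}{6409} \approx -97.898$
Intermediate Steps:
$s{\left(g \right)} = 2 + g$
$E{\left(a \right)} = -12$
$T{\left(x,N \right)} = - \frac{x}{2}$
$d{\left(L \right)} = 16 + 2 L$ ($d{\left(L \right)} = 2 \left(L - -8\right) = 2 \left(L + 8\right) = 2 \left(8 + L\right) = 16 + 2 L$)
$\frac{T{\left(E{\left(9 \right)},39 \right)}}{-377} - \frac{3328}{d{\left(s{\left(7 \right)} \right)}} = \frac{\left(- \frac{1}{2}\right) \left(-12\right)}{-377} - \frac{3328}{16 + 2 \left(2 + 7\right)} = 6 \left(- \frac{1}{377}\right) - \frac{3328}{16 + 2 \cdot 9} = - \frac{6}{377} - \frac{3328}{16 + 18} = - \frac{6}{377} - \frac{3328}{34} = - \frac{6}{377} - \frac{1664}{17} = - \frac{627430}{6409}$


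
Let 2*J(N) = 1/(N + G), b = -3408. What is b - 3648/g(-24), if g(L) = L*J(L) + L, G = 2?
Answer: -139856/43 ≈ -3252.5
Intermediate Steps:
J(N) = 1/(2*(2 + N)) (J(N) = 1/(2*(N + 2)) = 1/(2*(2 + N)))
g(L) = L + L/(2*(2 + L)) (g(L) = L*(1/(2*(2 + L))) + L = L/(2*(2 + L)) + L = L + L/(2*(2 + L)))
b - 3648/g(-24) = -3408 - 3648/((½)*(-24)*(5 + 2*(-24))/(2 - 24)) = -3408 - 3648/((½)*(-24)*(5 - 48)/(-22)) = -3408 - 3648/((½)*(-24)*(-1/22)*(-43)) = -3408 - 3648/(-258/11) = -3408 - 3648*(-11)/258 = -3408 - 1*(-6688/43) = -3408 + 6688/43 = -139856/43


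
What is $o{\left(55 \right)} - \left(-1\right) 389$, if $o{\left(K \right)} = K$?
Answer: $444$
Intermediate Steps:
$o{\left(55 \right)} - \left(-1\right) 389 = 55 - \left(-1\right) 389 = 55 - -389 = 55 + 389 = 444$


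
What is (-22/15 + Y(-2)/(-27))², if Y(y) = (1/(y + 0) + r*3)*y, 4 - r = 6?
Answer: 69169/18225 ≈ 3.7953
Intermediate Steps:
r = -2 (r = 4 - 1*6 = 4 - 6 = -2)
Y(y) = y*(-6 + 1/y) (Y(y) = (1/(y + 0) - 2*3)*y = (1/y - 6)*y = (-6 + 1/y)*y = y*(-6 + 1/y))
(-22/15 + Y(-2)/(-27))² = (-22/15 + (1 - 6*(-2))/(-27))² = (-22*1/15 + (1 + 12)*(-1/27))² = (-22/15 + 13*(-1/27))² = (-22/15 - 13/27)² = (-263/135)² = 69169/18225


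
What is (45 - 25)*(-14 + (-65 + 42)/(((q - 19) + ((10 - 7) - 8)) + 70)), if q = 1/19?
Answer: -50748/175 ≈ -289.99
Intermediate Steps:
q = 1/19 ≈ 0.052632
(45 - 25)*(-14 + (-65 + 42)/(((q - 19) + ((10 - 7) - 8)) + 70)) = (45 - 25)*(-14 + (-65 + 42)/(((1/19 - 19) + ((10 - 7) - 8)) + 70)) = 20*(-14 - 23/((-360/19 + (3 - 8)) + 70)) = 20*(-14 - 23/((-360/19 - 5) + 70)) = 20*(-14 - 23/(-455/19 + 70)) = 20*(-14 - 23/875/19) = 20*(-14 - 23*19/875) = 20*(-14 - 437/875) = 20*(-12687/875) = -50748/175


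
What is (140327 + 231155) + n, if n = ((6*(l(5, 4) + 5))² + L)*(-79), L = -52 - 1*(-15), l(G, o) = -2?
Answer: 348809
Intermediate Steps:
L = -37 (L = -52 + 15 = -37)
n = -22673 (n = ((6*(-2 + 5))² - 37)*(-79) = ((6*3)² - 37)*(-79) = (18² - 37)*(-79) = (324 - 37)*(-79) = 287*(-79) = -22673)
(140327 + 231155) + n = (140327 + 231155) - 22673 = 371482 - 22673 = 348809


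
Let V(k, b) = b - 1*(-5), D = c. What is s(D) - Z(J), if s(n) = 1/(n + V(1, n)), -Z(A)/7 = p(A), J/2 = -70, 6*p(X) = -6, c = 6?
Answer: -118/17 ≈ -6.9412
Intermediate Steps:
p(X) = -1 (p(X) = (⅙)*(-6) = -1)
D = 6
J = -140 (J = 2*(-70) = -140)
V(k, b) = 5 + b (V(k, b) = b + 5 = 5 + b)
Z(A) = 7 (Z(A) = -7*(-1) = 7)
s(n) = 1/(5 + 2*n) (s(n) = 1/(n + (5 + n)) = 1/(5 + 2*n))
s(D) - Z(J) = 1/(5 + 2*6) - 1*7 = 1/(5 + 12) - 7 = 1/17 - 7 = -118/17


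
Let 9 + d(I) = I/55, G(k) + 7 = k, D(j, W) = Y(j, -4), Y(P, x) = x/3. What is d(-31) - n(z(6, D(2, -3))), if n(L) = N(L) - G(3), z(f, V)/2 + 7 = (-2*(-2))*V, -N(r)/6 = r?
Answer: -8886/55 ≈ -161.56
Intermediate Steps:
Y(P, x) = x/3 (Y(P, x) = x*(1/3) = x/3)
N(r) = -6*r
D(j, W) = -4/3 (D(j, W) = (1/3)*(-4) = -4/3)
G(k) = -7 + k
z(f, V) = -14 + 8*V (z(f, V) = -14 + 2*((-2*(-2))*V) = -14 + 2*(4*V) = -14 + 8*V)
d(I) = -9 + I/55
n(L) = 4 - 6*L (n(L) = -6*L - (-7 + 3) = -6*L - 1*(-4) = -6*L + 4 = 4 - 6*L)
d(-31) - n(z(6, D(2, -3))) = (-9 + (1/55)*(-31)) - (4 - 6*(-14 + 8*(-4/3))) = (-9 - 31/55) - (4 - 6*(-14 - 32/3)) = -526/55 - (4 - 6*(-74/3)) = -526/55 - (4 + 148) = -526/55 - 1*152 = -526/55 - 152 = -8886/55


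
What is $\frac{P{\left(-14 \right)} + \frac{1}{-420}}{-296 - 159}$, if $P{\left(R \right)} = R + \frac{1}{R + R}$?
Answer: $\frac{1474}{47775} \approx 0.030853$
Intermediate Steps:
$P{\left(R \right)} = R + \frac{1}{2 R}$
$\frac{P{\left(-14 \right)} + \frac{1}{-420}}{-296 - 159} = \frac{\left(-14 + \frac{1}{2 \left(-14\right)}\right) + \frac{1}{-420}}{-296 - 159} = \frac{\left(-14 + \frac{1}{2} \left(- \frac{1}{14}\right)\right) - \frac{1}{420}}{-455} = \left(\left(-14 - \frac{1}{28}\right) - \frac{1}{420}\right) \left(- \frac{1}{455}\right) = \left(- \frac{393}{28} - \frac{1}{420}\right) \left(- \frac{1}{455}\right) = \left(- \frac{1474}{105}\right) \left(- \frac{1}{455}\right) = \frac{1474}{47775}$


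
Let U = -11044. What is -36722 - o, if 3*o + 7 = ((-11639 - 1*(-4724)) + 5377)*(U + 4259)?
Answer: -3515163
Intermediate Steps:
o = 3478441 (o = -7/3 + (((-11639 - 1*(-4724)) + 5377)*(-11044 + 4259))/3 = -7/3 + (((-11639 + 4724) + 5377)*(-6785))/3 = -7/3 + ((-6915 + 5377)*(-6785))/3 = -7/3 + (-1538*(-6785))/3 = -7/3 + (⅓)*10435330 = -7/3 + 10435330/3 = 3478441)
-36722 - o = -36722 - 1*3478441 = -36722 - 3478441 = -3515163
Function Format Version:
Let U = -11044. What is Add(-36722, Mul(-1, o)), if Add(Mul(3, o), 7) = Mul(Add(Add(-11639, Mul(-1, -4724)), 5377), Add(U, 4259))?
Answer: -3515163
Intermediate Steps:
o = 3478441 (o = Add(Rational(-7, 3), Mul(Rational(1, 3), Mul(Add(Add(-11639, Mul(-1, -4724)), 5377), Add(-11044, 4259)))) = Add(Rational(-7, 3), Mul(Rational(1, 3), Mul(Add(Add(-11639, 4724), 5377), -6785))) = Add(Rational(-7, 3), Mul(Rational(1, 3), Mul(Add(-6915, 5377), -6785))) = Add(Rational(-7, 3), Mul(Rational(1, 3), Mul(-1538, -6785))) = Add(Rational(-7, 3), Mul(Rational(1, 3), 10435330)) = Add(Rational(-7, 3), Rational(10435330, 3)) = 3478441)
Add(-36722, Mul(-1, o)) = Add(-36722, Mul(-1, 3478441)) = Add(-36722, -3478441) = -3515163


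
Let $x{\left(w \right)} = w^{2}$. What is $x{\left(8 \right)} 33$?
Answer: $2112$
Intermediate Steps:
$x{\left(8 \right)} 33 = 8^{2} \cdot 33 = 64 \cdot 33 = 2112$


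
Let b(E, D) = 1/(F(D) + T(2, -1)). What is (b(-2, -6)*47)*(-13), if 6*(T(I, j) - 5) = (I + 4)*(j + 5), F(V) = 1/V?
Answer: -3666/53 ≈ -69.170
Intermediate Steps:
F(V) = 1/V
T(I, j) = 5 + (4 + I)*(5 + j)/6 (T(I, j) = 5 + ((I + 4)*(j + 5))/6 = 5 + ((4 + I)*(5 + j))/6 = 5 + (4 + I)*(5 + j)/6)
b(E, D) = 1/(9 + 1/D) (b(E, D) = 1/(1/D + (25/3 + (⅔)*(-1) + (⅚)*2 + (⅙)*2*(-1))) = 1/(1/D + (25/3 - ⅔ + 5/3 - ⅓)) = 1/(1/D + 9) = 1/(9 + 1/D))
(b(-2, -6)*47)*(-13) = (-6/(1 + 9*(-6))*47)*(-13) = (-6/(1 - 54)*47)*(-13) = (-6/(-53)*47)*(-13) = (-6*(-1/53)*47)*(-13) = ((6/53)*47)*(-13) = (282/53)*(-13) = -3666/53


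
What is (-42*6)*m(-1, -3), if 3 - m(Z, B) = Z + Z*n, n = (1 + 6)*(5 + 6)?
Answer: -20412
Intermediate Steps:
n = 77 (n = 7*11 = 77)
m(Z, B) = 3 - 78*Z (m(Z, B) = 3 - (Z + Z*77) = 3 - (Z + 77*Z) = 3 - 78*Z)
(-42*6)*m(-1, -3) = (-42*6)*(3 - 78*(-1)) = -252*(3 + 78) = -252*81 = -20412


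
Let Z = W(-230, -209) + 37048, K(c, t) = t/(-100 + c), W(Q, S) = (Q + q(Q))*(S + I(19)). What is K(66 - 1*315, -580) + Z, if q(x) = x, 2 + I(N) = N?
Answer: 43754012/349 ≈ 1.2537e+5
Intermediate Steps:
I(N) = -2 + N
W(Q, S) = 2*Q*(17 + S) (W(Q, S) = (Q + Q)*(S + (-2 + 19)) = (2*Q)*(S + 17) = (2*Q)*(17 + S) = 2*Q*(17 + S))
Z = 125368 (Z = 2*(-230)*(17 - 209) + 37048 = 2*(-230)*(-192) + 37048 = 88320 + 37048 = 125368)
K(66 - 1*315, -580) + Z = -580/(-100 + (66 - 1*315)) + 125368 = -580/(-100 + (66 - 315)) + 125368 = -580/(-100 - 249) + 125368 = -580/(-349) + 125368 = -580*(-1/349) + 125368 = 580/349 + 125368 = 43754012/349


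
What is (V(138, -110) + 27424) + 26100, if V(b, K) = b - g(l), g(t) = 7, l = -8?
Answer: 53655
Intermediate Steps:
V(b, K) = -7 + b (V(b, K) = b - 1*7 = b - 7 = -7 + b)
(V(138, -110) + 27424) + 26100 = ((-7 + 138) + 27424) + 26100 = (131 + 27424) + 26100 = 27555 + 26100 = 53655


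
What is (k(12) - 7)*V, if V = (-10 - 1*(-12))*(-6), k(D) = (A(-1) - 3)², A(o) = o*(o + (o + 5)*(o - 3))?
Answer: -2268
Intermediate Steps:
A(o) = o*(o + (-3 + o)*(5 + o)) (A(o) = o*(o + (5 + o)*(-3 + o)) = o*(o + (-3 + o)*(5 + o)))
k(D) = 196 (k(D) = (-(-15 + (-1)² + 3*(-1)) - 3)² = (-(-15 + 1 - 3) - 3)² = (-1*(-17) - 3)² = (17 - 3)² = 14² = 196)
V = -12 (V = (-10 + 12)*(-6) = 2*(-6) = -12)
(k(12) - 7)*V = (196 - 7)*(-12) = 189*(-12) = -2268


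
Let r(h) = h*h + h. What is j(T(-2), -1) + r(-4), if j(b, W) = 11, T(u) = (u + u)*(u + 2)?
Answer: 23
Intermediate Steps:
T(u) = 2*u*(2 + u) (T(u) = (2*u)*(2 + u) = 2*u*(2 + u))
r(h) = h + h² (r(h) = h² + h = h + h²)
j(T(-2), -1) + r(-4) = 11 - 4*(1 - 4) = 11 - 4*(-3) = 11 + 12 = 23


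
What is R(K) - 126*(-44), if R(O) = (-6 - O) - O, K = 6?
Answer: 5526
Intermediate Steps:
R(O) = -6 - 2*O
R(K) - 126*(-44) = (-6 - 2*6) - 126*(-44) = (-6 - 12) + 5544 = -18 + 5544 = 5526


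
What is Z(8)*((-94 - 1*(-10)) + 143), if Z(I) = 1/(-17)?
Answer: -59/17 ≈ -3.4706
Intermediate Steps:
Z(I) = -1/17
Z(8)*((-94 - 1*(-10)) + 143) = -((-94 - 1*(-10)) + 143)/17 = -((-94 + 10) + 143)/17 = -(-84 + 143)/17 = -1/17*59 = -59/17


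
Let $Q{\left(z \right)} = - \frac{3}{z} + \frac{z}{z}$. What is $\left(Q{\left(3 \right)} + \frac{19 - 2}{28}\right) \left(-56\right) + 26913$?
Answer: $26879$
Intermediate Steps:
$Q{\left(z \right)} = 1 - \frac{3}{z}$ ($Q{\left(z \right)} = - \frac{3}{z} + 1 = 1 - \frac{3}{z}$)
$\left(Q{\left(3 \right)} + \frac{19 - 2}{28}\right) \left(-56\right) + 26913 = \left(\frac{-3 + 3}{3} + \frac{19 - 2}{28}\right) \left(-56\right) + 26913 = \left(\frac{1}{3} \cdot 0 + \left(19 - 2\right) \frac{1}{28}\right) \left(-56\right) + 26913 = \left(0 + 17 \cdot \frac{1}{28}\right) \left(-56\right) + 26913 = \left(0 + \frac{17}{28}\right) \left(-56\right) + 26913 = \frac{17}{28} \left(-56\right) + 26913 = -34 + 26913 = 26879$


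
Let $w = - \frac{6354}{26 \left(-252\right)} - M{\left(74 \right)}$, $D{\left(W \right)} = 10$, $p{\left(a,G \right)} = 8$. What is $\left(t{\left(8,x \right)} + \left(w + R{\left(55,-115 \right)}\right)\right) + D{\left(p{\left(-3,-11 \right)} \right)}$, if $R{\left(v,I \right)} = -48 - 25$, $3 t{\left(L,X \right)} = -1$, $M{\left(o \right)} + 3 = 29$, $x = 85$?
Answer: $- \frac{96493}{1092} \approx -88.364$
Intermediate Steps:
$M{\left(o \right)} = 26$ ($M{\left(o \right)} = -3 + 29 = 26$)
$t{\left(L,X \right)} = - \frac{1}{3}$ ($t{\left(L,X \right)} = \frac{1}{3} \left(-1\right) = - \frac{1}{3}$)
$R{\left(v,I \right)} = -73$ ($R{\left(v,I \right)} = -48 - 25 = -73$)
$w = - \frac{9111}{364}$ ($w = - \frac{6354}{26 \left(-252\right)} - 26 = - \frac{6354}{-6552} - 26 = \left(-6354\right) \left(- \frac{1}{6552}\right) - 26 = \frac{353}{364} - 26 = - \frac{9111}{364} \approx -25.03$)
$\left(t{\left(8,x \right)} + \left(w + R{\left(55,-115 \right)}\right)\right) + D{\left(p{\left(-3,-11 \right)} \right)} = \left(- \frac{1}{3} - \frac{35683}{364}\right) + 10 = - \frac{107413}{1092} + 10 = - \frac{96493}{1092}$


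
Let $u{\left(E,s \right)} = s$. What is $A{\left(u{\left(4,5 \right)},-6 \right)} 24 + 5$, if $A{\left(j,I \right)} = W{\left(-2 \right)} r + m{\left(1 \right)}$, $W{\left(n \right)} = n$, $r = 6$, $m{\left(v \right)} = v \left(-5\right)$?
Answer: $-403$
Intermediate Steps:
$m{\left(v \right)} = - 5 v$
$A{\left(j,I \right)} = -17$ ($A{\left(j,I \right)} = \left(-2\right) 6 - 5 = -12 - 5 = -17$)
$A{\left(u{\left(4,5 \right)},-6 \right)} 24 + 5 = \left(-17\right) 24 + 5 = -408 + 5 = -403$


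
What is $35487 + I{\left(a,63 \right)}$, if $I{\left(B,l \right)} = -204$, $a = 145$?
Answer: $35283$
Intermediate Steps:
$35487 + I{\left(a,63 \right)} = 35487 - 204 = 35283$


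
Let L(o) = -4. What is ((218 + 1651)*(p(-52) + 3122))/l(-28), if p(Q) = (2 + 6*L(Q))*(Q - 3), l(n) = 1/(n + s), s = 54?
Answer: 210509208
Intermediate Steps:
l(n) = 1/(54 + n) (l(n) = 1/(n + 54) = 1/(54 + n))
p(Q) = 66 - 22*Q (p(Q) = (2 + 6*(-4))*(Q - 3) = (2 - 24)*(-3 + Q) = -22*(-3 + Q) = 66 - 22*Q)
((218 + 1651)*(p(-52) + 3122))/l(-28) = ((218 + 1651)*((66 - 22*(-52)) + 3122))/(1/(54 - 28)) = (1869*((66 + 1144) + 3122))/(1/26) = (1869*(1210 + 3122))/(1/26) = (1869*4332)*26 = 8096508*26 = 210509208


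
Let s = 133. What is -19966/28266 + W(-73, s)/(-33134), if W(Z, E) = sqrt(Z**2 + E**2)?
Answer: -9983/14133 - sqrt(23018)/33134 ≈ -0.71094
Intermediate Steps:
W(Z, E) = sqrt(E**2 + Z**2)
-19966/28266 + W(-73, s)/(-33134) = -19966/28266 + sqrt(133**2 + (-73)**2)/(-33134) = -19966*1/28266 + sqrt(17689 + 5329)*(-1/33134) = -9983/14133 + sqrt(23018)*(-1/33134) = -9983/14133 - sqrt(23018)/33134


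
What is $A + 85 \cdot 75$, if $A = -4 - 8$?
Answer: $6363$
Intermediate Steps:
$A = -12$ ($A = -4 - 8 = -12$)
$A + 85 \cdot 75 = -12 + 85 \cdot 75 = -12 + 6375 = 6363$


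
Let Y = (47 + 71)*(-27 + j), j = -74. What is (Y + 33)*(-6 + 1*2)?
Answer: 47540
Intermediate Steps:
Y = -11918 (Y = (47 + 71)*(-27 - 74) = 118*(-101) = -11918)
(Y + 33)*(-6 + 1*2) = (-11918 + 33)*(-6 + 1*2) = -11885*(-6 + 2) = -11885*(-4) = 47540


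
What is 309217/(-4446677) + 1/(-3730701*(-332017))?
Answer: -383013539941306312/5507903830531183809 ≈ -0.069539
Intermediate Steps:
309217/(-4446677) + 1/(-3730701*(-332017)) = 309217*(-1/4446677) - 1/3730701*(-1/332017) = -309217/4446677 + 1/1238656153917 = -383013539941306312/5507903830531183809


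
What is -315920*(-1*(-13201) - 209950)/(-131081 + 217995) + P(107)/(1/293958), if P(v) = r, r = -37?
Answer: -441579241782/43457 ≈ -1.0161e+7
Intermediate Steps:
P(v) = -37
-315920*(-1*(-13201) - 209950)/(-131081 + 217995) + P(107)/(1/293958) = -315920*(-1*(-13201) - 209950)/(-131081 + 217995) - 37/(1/293958) = -315920/(86914/(13201 - 209950)) - 37/1/293958 = -315920/(86914/(-196749)) - 37*293958 = -315920/(86914*(-1/196749)) - 10876446 = -315920/(-86914/196749) - 10876446 = -315920*(-196749/86914) - 10876446 = 31078472040/43457 - 10876446 = -441579241782/43457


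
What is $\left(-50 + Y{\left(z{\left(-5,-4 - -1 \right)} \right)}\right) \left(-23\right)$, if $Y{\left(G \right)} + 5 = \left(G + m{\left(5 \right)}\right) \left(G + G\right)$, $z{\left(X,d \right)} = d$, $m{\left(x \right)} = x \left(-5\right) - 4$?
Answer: $-3151$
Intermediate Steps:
$m{\left(x \right)} = -4 - 5 x$ ($m{\left(x \right)} = - 5 x - 4 = -4 - 5 x$)
$Y{\left(G \right)} = -5 + 2 G \left(-29 + G\right)$ ($Y{\left(G \right)} = -5 + \left(G - 29\right) \left(G + G\right) = -5 + \left(G - 29\right) 2 G = -5 + \left(-29 + G\right) 2 G = -5 + 2 G \left(-29 + G\right)$)
$\left(-50 + Y{\left(z{\left(-5,-4 - -1 \right)} \right)}\right) \left(-23\right) = \left(-50 - \left(5 - 2 \left(-4 - -1\right)^{2} + 58 \left(-4 - -1\right)\right)\right) \left(-23\right) = \left(-50 - \left(5 - 2 \left(-4 + 1\right)^{2} + 58 \left(-4 + 1\right)\right)\right) \left(-23\right) = \left(-50 - \left(-169 - 18\right)\right) \left(-23\right) = \left(-50 + \left(-5 + 174 + 2 \cdot 9\right)\right) \left(-23\right) = \left(-50 + \left(-5 + 174 + 18\right)\right) \left(-23\right) = \left(-50 + 187\right) \left(-23\right) = 137 \left(-23\right) = -3151$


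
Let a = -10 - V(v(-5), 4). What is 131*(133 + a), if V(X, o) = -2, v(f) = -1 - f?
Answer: 16375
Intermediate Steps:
a = -8 (a = -10 - 1*(-2) = -10 + 2 = -8)
131*(133 + a) = 131*(133 - 8) = 131*125 = 16375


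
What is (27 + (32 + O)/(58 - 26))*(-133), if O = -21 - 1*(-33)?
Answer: -30191/8 ≈ -3773.9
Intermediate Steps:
O = 12 (O = -21 + 33 = 12)
(27 + (32 + O)/(58 - 26))*(-133) = (27 + (32 + 12)/(58 - 26))*(-133) = (27 + 44/32)*(-133) = (27 + 44*(1/32))*(-133) = (27 + 11/8)*(-133) = (227/8)*(-133) = -30191/8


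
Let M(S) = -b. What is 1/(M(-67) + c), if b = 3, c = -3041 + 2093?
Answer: -1/951 ≈ -0.0010515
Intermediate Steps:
c = -948
M(S) = -3 (M(S) = -1*3 = -3)
1/(M(-67) + c) = 1/(-3 - 948) = 1/(-951) = -1/951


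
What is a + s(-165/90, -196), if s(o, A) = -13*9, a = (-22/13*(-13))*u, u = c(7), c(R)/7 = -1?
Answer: -271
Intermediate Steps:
c(R) = -7 (c(R) = 7*(-1) = -7)
u = -7
a = -154 (a = (-22/13*(-13))*(-7) = (-22*1/13*(-13))*(-7) = -22/13*(-13)*(-7) = 22*(-7) = -154)
s(o, A) = -117
a + s(-165/90, -196) = -154 - 117 = -271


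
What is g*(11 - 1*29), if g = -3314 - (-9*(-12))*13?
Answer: 84924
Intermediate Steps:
g = -4718 (g = -3314 - 108*13 = -3314 - 1*1404 = -3314 - 1404 = -4718)
g*(11 - 1*29) = -4718*(11 - 1*29) = -4718*(11 - 29) = -4718*(-18) = 84924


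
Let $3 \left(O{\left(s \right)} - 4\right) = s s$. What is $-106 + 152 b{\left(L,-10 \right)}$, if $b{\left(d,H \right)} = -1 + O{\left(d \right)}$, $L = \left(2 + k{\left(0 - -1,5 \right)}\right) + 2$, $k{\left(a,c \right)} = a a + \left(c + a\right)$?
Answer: $\frac{19442}{3} \approx 6480.7$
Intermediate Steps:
$k{\left(a,c \right)} = a + c + a^{2}$ ($k{\left(a,c \right)} = a^{2} + \left(a + c\right) = a + c + a^{2}$)
$O{\left(s \right)} = 4 + \frac{s^{2}}{3}$ ($O{\left(s \right)} = 4 + \frac{s s}{3} = 4 + \frac{s^{2}}{3}$)
$L = 11$ ($L = \left(2 + \left(\left(0 - -1\right) + 5 + \left(0 - -1\right)^{2}\right)\right) + 2 = \left(2 + \left(\left(0 + 1\right) + 5 + \left(0 + 1\right)^{2}\right)\right) + 2 = \left(2 + \left(1 + 5 + 1^{2}\right)\right) + 2 = \left(2 + \left(1 + 5 + 1\right)\right) + 2 = \left(2 + 7\right) + 2 = 9 + 2 = 11$)
$b{\left(d,H \right)} = 3 + \frac{d^{2}}{3}$ ($b{\left(d,H \right)} = -1 + \left(4 + \frac{d^{2}}{3}\right) = 3 + \frac{d^{2}}{3}$)
$-106 + 152 b{\left(L,-10 \right)} = -106 + 152 \left(3 + \frac{11^{2}}{3}\right) = -106 + 152 \left(3 + \frac{1}{3} \cdot 121\right) = -106 + 152 \left(3 + \frac{121}{3}\right) = -106 + 152 \cdot \frac{130}{3} = -106 + \frac{19760}{3} = \frac{19442}{3}$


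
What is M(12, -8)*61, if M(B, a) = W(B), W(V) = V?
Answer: 732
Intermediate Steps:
M(B, a) = B
M(12, -8)*61 = 12*61 = 732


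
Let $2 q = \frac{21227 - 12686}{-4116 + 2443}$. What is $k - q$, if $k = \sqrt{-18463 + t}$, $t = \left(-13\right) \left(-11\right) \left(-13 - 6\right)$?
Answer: $\frac{8541}{3346} + 2 i \sqrt{5295} \approx 2.5526 + 145.53 i$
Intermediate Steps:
$q = - \frac{8541}{3346}$ ($q = \frac{\left(21227 - 12686\right) \frac{1}{-4116 + 2443}}{2} = \frac{8541 \frac{1}{-1673}}{2} = \frac{8541 \left(- \frac{1}{1673}\right)}{2} = \frac{1}{2} \left(- \frac{8541}{1673}\right) = - \frac{8541}{3346} \approx -2.5526$)
$t = -2717$ ($t = 143 \left(-13 - 6\right) = 143 \left(-19\right) = -2717$)
$k = 2 i \sqrt{5295}$ ($k = \sqrt{-18463 - 2717} = \sqrt{-21180} = 2 i \sqrt{5295} \approx 145.53 i$)
$k - q = 2 i \sqrt{5295} - - \frac{8541}{3346} = 2 i \sqrt{5295} + \frac{8541}{3346} = \frac{8541}{3346} + 2 i \sqrt{5295}$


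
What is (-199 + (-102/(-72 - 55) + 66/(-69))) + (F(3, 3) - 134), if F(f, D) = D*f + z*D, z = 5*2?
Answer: -859222/2921 ≈ -294.15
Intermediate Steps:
z = 10
F(f, D) = 10*D + D*f (F(f, D) = D*f + 10*D = 10*D + D*f)
(-199 + (-102/(-72 - 55) + 66/(-69))) + (F(3, 3) - 134) = (-199 + (-102/(-72 - 55) + 66/(-69))) + (3*(10 + 3) - 134) = (-199 + (-102/(-127) + 66*(-1/69))) + (3*13 - 134) = (-199 + (-102*(-1/127) - 22/23)) + (39 - 134) = (-199 + (102/127 - 22/23)) - 95 = (-199 - 448/2921) - 95 = -581727/2921 - 95 = -859222/2921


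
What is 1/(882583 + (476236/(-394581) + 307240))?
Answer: 394581/469481072927 ≈ 8.4046e-7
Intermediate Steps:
1/(882583 + (476236/(-394581) + 307240)) = 1/(882583 + (476236*(-1/394581) + 307240)) = 1/(882583 + (-476236/394581 + 307240)) = 1/(882583 + 121230590204/394581) = 1/(469481072927/394581) = 394581/469481072927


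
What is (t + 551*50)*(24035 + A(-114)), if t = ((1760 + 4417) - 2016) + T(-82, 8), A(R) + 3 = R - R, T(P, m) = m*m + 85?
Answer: 765659520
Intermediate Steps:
T(P, m) = 85 + m² (T(P, m) = m² + 85 = 85 + m²)
A(R) = -3 (A(R) = -3 + (R - R) = -3 + 0 = -3)
t = 4310 (t = ((1760 + 4417) - 2016) + (85 + 8²) = (6177 - 2016) + (85 + 64) = 4161 + 149 = 4310)
(t + 551*50)*(24035 + A(-114)) = (4310 + 551*50)*(24035 - 3) = (4310 + 27550)*24032 = 31860*24032 = 765659520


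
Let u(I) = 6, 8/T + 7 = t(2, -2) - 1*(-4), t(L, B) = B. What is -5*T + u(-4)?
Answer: 14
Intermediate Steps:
T = -8/5 (T = 8/(-7 + (-2 - 1*(-4))) = 8/(-7 + (-2 + 4)) = 8/(-7 + 2) = 8/(-5) = 8*(-⅕) = -8/5 ≈ -1.6000)
-5*T + u(-4) = -5*(-8/5) + 6 = 8 + 6 = 14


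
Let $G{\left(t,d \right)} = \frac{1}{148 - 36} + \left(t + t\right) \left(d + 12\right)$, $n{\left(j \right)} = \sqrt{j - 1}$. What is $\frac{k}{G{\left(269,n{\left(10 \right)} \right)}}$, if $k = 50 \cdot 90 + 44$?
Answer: $\frac{508928}{903841} \approx 0.56307$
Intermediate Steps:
$n{\left(j \right)} = \sqrt{-1 + j}$
$G{\left(t,d \right)} = \frac{1}{112} + 2 t \left(12 + d\right)$
$k = 4544$ ($k = 4500 + 44 = 4544$)
$\frac{k}{G{\left(269,n{\left(10 \right)} \right)}} = \frac{4544}{\frac{1}{112} + 24 \cdot 269 + 2 \sqrt{-1 + 10} \cdot 269} = \frac{4544}{\frac{1}{112} + 6456 + 2 \sqrt{9} \cdot 269} = \frac{4544}{\frac{1}{112} + 6456 + 2 \cdot 3 \cdot 269} = \frac{4544}{\frac{1}{112} + 6456 + 1614} = \frac{4544}{\frac{903841}{112}} = 4544 \cdot \frac{112}{903841} = \frac{508928}{903841}$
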